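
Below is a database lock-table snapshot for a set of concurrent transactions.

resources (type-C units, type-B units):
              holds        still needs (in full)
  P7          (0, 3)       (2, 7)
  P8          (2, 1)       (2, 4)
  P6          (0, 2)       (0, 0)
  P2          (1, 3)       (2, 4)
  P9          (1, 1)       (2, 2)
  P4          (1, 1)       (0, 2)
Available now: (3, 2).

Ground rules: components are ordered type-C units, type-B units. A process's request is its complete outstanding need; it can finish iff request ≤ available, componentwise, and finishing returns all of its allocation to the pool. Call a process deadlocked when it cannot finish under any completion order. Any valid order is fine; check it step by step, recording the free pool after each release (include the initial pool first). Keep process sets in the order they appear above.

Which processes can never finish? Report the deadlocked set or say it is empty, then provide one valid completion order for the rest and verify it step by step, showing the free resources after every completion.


No process is deadlocked.
Key observation: P6 fits the free pool immediately, and its release cascades until everyone finishes.
A valid finishing order for the others: P6, P2, P4, P9, P7, P8. Verifying each step:
  pool = (3, 2)
  P6 needs (0, 0) <= (3, 2) -> finishes; pool += (0, 2) = (3, 4)
  P2 needs (2, 4) <= (3, 4) -> finishes; pool += (1, 3) = (4, 7)
  P4 needs (0, 2) <= (4, 7) -> finishes; pool += (1, 1) = (5, 8)
  P9 needs (2, 2) <= (5, 8) -> finishes; pool += (1, 1) = (6, 9)
  P7 needs (2, 7) <= (6, 9) -> finishes; pool += (0, 3) = (6, 12)
  P8 needs (2, 4) <= (6, 12) -> finishes; pool += (2, 1) = (8, 13)


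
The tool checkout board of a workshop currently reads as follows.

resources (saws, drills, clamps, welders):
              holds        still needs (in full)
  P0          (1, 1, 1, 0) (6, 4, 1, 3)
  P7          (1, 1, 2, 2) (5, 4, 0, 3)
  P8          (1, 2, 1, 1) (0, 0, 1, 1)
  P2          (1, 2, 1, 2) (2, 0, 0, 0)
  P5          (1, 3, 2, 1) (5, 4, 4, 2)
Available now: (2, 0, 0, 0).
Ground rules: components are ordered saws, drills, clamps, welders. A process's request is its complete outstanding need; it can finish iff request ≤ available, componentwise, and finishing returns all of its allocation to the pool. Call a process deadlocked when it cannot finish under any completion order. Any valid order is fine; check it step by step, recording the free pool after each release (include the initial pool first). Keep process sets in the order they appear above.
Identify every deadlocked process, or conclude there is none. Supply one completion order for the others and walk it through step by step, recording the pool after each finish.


Deadlocked: P0, P7 and P5.
Key observation: saws is the bottleneck — with P2, P8 done the pool holds (4, 4, 2, 3), short of every remaining need.
The rest can finish in the order P2, P8. Walking it through:
  pool = (2, 0, 0, 0)
  run P2 (needs (2, 0, 0, 0), free (2, 0, 0, 0)); after release of (1, 2, 1, 2) the pool is (3, 2, 1, 2)
  run P8 (needs (0, 0, 1, 1), free (3, 2, 1, 2)); after release of (1, 2, 1, 1) the pool is (4, 4, 2, 3)
The stuck group stays short no matter what:
  P0 cannot run: need (6, 4, 1, 3) vs free (4, 4, 2, 3) (insufficient saws)
  P7 cannot run: need (5, 4, 0, 3) vs free (4, 4, 2, 3) (insufficient saws)
  P5 cannot run: need (5, 4, 4, 2) vs free (4, 4, 2, 3) (insufficient saws and clamps)


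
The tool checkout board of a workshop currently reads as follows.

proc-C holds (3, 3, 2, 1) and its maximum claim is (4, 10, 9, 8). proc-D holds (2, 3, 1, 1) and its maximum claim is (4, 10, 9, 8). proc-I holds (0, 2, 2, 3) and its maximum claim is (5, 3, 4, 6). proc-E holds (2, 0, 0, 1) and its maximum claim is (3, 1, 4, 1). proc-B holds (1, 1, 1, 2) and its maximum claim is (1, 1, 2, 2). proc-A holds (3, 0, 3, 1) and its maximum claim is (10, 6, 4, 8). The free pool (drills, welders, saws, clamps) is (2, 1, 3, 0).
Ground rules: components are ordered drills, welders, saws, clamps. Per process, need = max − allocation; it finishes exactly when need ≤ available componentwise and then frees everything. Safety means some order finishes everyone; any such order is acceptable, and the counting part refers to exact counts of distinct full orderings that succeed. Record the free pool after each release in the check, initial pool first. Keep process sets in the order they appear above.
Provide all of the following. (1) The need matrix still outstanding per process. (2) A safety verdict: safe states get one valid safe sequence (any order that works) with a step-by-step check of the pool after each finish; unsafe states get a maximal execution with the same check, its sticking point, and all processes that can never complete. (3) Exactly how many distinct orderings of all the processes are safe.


(1) Outstanding need per process (order drills, welders, saws, clamps):
  proc-C: (1, 7, 7, 7)
  proc-D: (2, 7, 8, 7)
  proc-I: (5, 1, 2, 3)
  proc-E: (1, 1, 4, 0)
  proc-B: (0, 0, 1, 0)
  proc-A: (7, 6, 1, 7)
(2) The state is UNSAFE.
Key observation: after proc-B, proc-E, proc-I complete, (5, 4, 6, 6) is the best the pool ever gets, yet each leftover process wants more welders.
The run proc-B, proc-E, proc-I cannot be extended any further. Walking it through:
  pool = (2, 1, 3, 0)
  run proc-B (needs (0, 0, 1, 0), free (2, 1, 3, 0)); after release of (1, 1, 1, 2) the pool is (3, 2, 4, 2)
  run proc-E (needs (1, 1, 4, 0), free (3, 2, 4, 2)); after release of (2, 0, 0, 1) the pool is (5, 2, 4, 3)
  run proc-I (needs (5, 1, 2, 3), free (5, 2, 4, 3)); after release of (0, 2, 2, 3) the pool is (5, 4, 6, 6)
  blocked: proc-C wants (1, 7, 7, 7), pool (5, 4, 6, 6) — not enough welders, saws and clamps
  blocked: proc-D wants (2, 7, 8, 7), pool (5, 4, 6, 6) — not enough welders, saws and clamps
  blocked: proc-A wants (7, 6, 1, 7), pool (5, 4, 6, 6) — not enough drills, welders and clamps
Permanently blocked: proc-C, proc-D and proc-A.
(3) Precisely 0 of the possible complete orderings are safe sequences.


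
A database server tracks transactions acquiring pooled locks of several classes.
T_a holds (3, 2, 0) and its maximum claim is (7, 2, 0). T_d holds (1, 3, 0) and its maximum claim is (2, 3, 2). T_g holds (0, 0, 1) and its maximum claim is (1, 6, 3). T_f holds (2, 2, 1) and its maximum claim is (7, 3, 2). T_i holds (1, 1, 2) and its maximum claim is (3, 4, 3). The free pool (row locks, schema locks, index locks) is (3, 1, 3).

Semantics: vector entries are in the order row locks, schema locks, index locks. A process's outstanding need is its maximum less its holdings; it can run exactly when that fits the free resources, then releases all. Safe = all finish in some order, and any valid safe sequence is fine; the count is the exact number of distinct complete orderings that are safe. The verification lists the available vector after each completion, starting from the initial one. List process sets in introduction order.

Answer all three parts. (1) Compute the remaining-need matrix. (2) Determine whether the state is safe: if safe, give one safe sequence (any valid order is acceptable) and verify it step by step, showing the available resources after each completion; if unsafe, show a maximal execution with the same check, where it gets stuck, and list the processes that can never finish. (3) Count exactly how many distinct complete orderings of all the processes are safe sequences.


(1) Need matrix, components ordered row locks, schema locks, index locks:
  T_a: (4, 0, 0)
  T_d: (1, 0, 2)
  T_g: (1, 6, 2)
  T_f: (5, 1, 1)
  T_i: (2, 3, 1)
(2) SAFE — a valid safe sequence is T_d, T_a, T_f, T_g, T_i.
Key observation: reading the order forward, T_a is the first process whose need (4, 0, 0) meets the free pool (4, 4, 3) exactly on a resource it requests.
Verifying each step:
  pool = (3, 1, 3)
  T_d needs (1, 0, 2) <= (3, 1, 3) -> finishes; pool += (1, 3, 0) = (4, 4, 3)
  T_a needs (4, 0, 0) <= (4, 4, 3) -> finishes; pool += (3, 2, 0) = (7, 6, 3)
  T_f needs (5, 1, 1) <= (7, 6, 3) -> finishes; pool += (2, 2, 1) = (9, 8, 4)
  T_g needs (1, 6, 2) <= (9, 8, 4) -> finishes; pool += (0, 0, 1) = (9, 8, 5)
  T_i needs (2, 3, 1) <= (9, 8, 5) -> finishes; pool += (1, 1, 2) = (10, 9, 7)
(3) The exact count: 10 of the possible complete orderings are safe sequences.


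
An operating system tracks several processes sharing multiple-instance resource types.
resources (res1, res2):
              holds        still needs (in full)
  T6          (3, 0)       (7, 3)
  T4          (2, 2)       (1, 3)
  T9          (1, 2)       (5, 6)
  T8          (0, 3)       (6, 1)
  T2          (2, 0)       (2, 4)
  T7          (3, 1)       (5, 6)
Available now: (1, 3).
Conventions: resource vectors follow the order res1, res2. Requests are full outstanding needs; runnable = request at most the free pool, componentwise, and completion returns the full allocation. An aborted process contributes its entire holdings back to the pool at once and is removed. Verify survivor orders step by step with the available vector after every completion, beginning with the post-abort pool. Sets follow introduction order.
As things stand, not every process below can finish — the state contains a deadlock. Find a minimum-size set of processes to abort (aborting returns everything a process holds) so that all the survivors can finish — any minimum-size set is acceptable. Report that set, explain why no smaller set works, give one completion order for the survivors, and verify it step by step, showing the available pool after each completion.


The answer: abort T9.
Key observation: aborting T9 returns (1, 2), and T8 — hopeless before — runs at step 3 with the returned capacity in the pool.
No smaller set exists: with zero aborts the deadlock remains.
Survivors finish in the order: T4, T2, T8, T7, T6. Verifying each step (pool after the aborts first):
  pool = (2, 5)
  T4 needs (1, 3) <= (2, 5) -> finishes; pool += (2, 2) = (4, 7)
  T2 needs (2, 4) <= (4, 7) -> finishes; pool += (2, 0) = (6, 7)
  T8 needs (6, 1) <= (6, 7) -> finishes; pool += (0, 3) = (6, 10)
  T7 needs (5, 6) <= (6, 10) -> finishes; pool += (3, 1) = (9, 11)
  T6 needs (7, 3) <= (9, 11) -> finishes; pool += (3, 0) = (12, 11)


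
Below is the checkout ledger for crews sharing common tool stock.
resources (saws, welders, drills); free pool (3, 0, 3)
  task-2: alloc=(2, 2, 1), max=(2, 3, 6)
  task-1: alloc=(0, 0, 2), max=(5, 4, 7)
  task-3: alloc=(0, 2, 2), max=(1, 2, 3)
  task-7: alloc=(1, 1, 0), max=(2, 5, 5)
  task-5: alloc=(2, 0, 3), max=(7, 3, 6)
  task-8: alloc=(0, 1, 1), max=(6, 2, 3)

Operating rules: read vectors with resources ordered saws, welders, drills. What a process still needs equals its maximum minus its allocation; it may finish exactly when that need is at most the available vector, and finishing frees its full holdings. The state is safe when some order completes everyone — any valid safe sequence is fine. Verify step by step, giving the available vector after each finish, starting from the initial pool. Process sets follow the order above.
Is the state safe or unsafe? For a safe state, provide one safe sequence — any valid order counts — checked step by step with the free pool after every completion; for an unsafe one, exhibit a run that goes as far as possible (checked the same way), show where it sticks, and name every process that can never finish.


The state is SAFE; one workable sequence: task-3, task-2, task-7, task-8, task-5, task-1.
Key observation: task-2 is the earliest step where a requested resource binds exactly: need (0, 1, 5), pool (3, 2, 5) at its turn.
Walking it through:
  pool = (3, 0, 3)
  task-3 needs (1, 0, 1) <= (3, 0, 3) -> finishes; pool += (0, 2, 2) = (3, 2, 5)
  task-2 needs (0, 1, 5) <= (3, 2, 5) -> finishes; pool += (2, 2, 1) = (5, 4, 6)
  task-7 needs (1, 4, 5) <= (5, 4, 6) -> finishes; pool += (1, 1, 0) = (6, 5, 6)
  task-8 needs (6, 1, 2) <= (6, 5, 6) -> finishes; pool += (0, 1, 1) = (6, 6, 7)
  task-5 needs (5, 3, 3) <= (6, 6, 7) -> finishes; pool += (2, 0, 3) = (8, 6, 10)
  task-1 needs (5, 4, 5) <= (8, 6, 10) -> finishes; pool += (0, 0, 2) = (8, 6, 12)


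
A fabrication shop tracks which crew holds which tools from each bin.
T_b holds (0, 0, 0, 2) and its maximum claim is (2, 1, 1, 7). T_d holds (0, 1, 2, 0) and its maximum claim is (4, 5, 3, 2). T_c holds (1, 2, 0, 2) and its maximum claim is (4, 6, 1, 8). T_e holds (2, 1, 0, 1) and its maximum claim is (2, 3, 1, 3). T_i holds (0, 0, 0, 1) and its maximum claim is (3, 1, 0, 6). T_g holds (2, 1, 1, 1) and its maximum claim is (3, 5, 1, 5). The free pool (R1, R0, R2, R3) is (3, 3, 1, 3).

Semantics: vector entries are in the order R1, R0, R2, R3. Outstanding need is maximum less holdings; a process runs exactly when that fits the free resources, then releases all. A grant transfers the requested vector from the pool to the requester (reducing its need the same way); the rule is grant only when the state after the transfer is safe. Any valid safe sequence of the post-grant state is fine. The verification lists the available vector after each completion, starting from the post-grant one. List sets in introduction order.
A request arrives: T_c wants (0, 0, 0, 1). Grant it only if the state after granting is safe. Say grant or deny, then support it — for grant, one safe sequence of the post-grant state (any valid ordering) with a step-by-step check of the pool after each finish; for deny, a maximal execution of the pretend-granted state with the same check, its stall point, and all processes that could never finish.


DENY. Granting would leave the state unsafe.
Key observation: the pool after T_e, T_d is (5, 5, 3, 3); every surviving request exceeds it in R3, so progress ends there.
Pretend the grant happened; the run T_e, T_d goes as far as possible. Step-by-step check:
  pool = (3, 3, 1, 2)
  run T_e (needs (0, 2, 1, 2), free (3, 3, 1, 2)); after release of (2, 1, 0, 1) the pool is (5, 4, 1, 3)
  run T_d (needs (4, 4, 1, 2), free (5, 4, 1, 3)); after release of (0, 1, 2, 0) the pool is (5, 5, 3, 3)
  blocked: T_b wants (2, 1, 1, 5), pool (5, 5, 3, 3) — not enough R3
  blocked: T_c wants (3, 4, 1, 5), pool (5, 5, 3, 3) — not enough R3
  blocked: T_i wants (3, 1, 0, 5), pool (5, 5, 3, 3) — not enough R3
  blocked: T_g wants (1, 4, 0, 4), pool (5, 5, 3, 3) — not enough R3
Had the request been granted, T_b, T_c, T_i and T_g could never finish.


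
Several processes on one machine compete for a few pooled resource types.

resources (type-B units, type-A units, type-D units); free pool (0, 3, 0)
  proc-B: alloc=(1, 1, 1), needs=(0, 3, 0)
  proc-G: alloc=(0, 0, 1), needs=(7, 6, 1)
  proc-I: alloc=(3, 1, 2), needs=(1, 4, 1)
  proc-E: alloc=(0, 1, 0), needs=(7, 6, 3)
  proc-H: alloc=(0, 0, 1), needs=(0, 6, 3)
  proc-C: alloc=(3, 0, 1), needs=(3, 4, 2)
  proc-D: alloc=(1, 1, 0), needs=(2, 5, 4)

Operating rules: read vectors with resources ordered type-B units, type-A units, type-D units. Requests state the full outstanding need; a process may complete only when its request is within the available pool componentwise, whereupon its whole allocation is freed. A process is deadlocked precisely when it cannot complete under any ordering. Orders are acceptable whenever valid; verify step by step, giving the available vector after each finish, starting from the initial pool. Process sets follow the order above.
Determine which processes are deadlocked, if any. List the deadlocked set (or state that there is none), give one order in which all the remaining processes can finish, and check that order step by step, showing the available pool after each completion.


Nothing here is deadlocked.
Key observation: proc-B fits the free pool immediately, and its release cascades until everyone finishes.
One completion order for the rest: proc-B, proc-I, proc-C, proc-D, proc-E, proc-H, proc-G. Check, step by step:
  pool = (0, 3, 0)
  proc-B needs (0, 3, 0) <= (0, 3, 0) -> finishes; pool += (1, 1, 1) = (1, 4, 1)
  proc-I needs (1, 4, 1) <= (1, 4, 1) -> finishes; pool += (3, 1, 2) = (4, 5, 3)
  proc-C needs (3, 4, 2) <= (4, 5, 3) -> finishes; pool += (3, 0, 1) = (7, 5, 4)
  proc-D needs (2, 5, 4) <= (7, 5, 4) -> finishes; pool += (1, 1, 0) = (8, 6, 4)
  proc-E needs (7, 6, 3) <= (8, 6, 4) -> finishes; pool += (0, 1, 0) = (8, 7, 4)
  proc-H needs (0, 6, 3) <= (8, 7, 4) -> finishes; pool += (0, 0, 1) = (8, 7, 5)
  proc-G needs (7, 6, 1) <= (8, 7, 5) -> finishes; pool += (0, 0, 1) = (8, 7, 6)


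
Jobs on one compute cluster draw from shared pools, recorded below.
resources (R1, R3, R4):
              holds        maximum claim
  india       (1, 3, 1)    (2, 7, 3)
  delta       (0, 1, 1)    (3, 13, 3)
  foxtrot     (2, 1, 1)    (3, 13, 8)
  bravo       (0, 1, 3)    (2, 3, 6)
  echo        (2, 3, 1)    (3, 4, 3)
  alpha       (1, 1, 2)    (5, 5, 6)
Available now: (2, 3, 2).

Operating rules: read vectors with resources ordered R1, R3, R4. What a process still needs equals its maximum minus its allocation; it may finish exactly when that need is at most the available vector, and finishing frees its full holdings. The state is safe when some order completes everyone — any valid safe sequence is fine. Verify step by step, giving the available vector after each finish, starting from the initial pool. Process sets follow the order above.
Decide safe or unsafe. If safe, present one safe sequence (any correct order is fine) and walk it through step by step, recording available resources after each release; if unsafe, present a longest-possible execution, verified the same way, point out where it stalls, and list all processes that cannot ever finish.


The state is UNSAFE.
Key observation: the pool after echo, bravo, alpha, india is (6, 11, 9); every surviving request exceeds it in R3, so progress ends there.
The run echo, bravo, alpha, india cannot be extended any further. Check, step by step:
  pool = (2, 3, 2)
  run echo (needs (1, 1, 2), free (2, 3, 2)); after release of (2, 3, 1) the pool is (4, 6, 3)
  run bravo (needs (2, 2, 3), free (4, 6, 3)); after release of (0, 1, 3) the pool is (4, 7, 6)
  run alpha (needs (4, 4, 4), free (4, 7, 6)); after release of (1, 1, 2) the pool is (5, 8, 8)
  run india (needs (1, 4, 2), free (5, 8, 8)); after release of (1, 3, 1) the pool is (6, 11, 9)
  blocked: delta wants (3, 12, 2), pool (6, 11, 9) — not enough R3
  blocked: foxtrot wants (1, 12, 7), pool (6, 11, 9) — not enough R3
Processes that can never finish: delta and foxtrot.


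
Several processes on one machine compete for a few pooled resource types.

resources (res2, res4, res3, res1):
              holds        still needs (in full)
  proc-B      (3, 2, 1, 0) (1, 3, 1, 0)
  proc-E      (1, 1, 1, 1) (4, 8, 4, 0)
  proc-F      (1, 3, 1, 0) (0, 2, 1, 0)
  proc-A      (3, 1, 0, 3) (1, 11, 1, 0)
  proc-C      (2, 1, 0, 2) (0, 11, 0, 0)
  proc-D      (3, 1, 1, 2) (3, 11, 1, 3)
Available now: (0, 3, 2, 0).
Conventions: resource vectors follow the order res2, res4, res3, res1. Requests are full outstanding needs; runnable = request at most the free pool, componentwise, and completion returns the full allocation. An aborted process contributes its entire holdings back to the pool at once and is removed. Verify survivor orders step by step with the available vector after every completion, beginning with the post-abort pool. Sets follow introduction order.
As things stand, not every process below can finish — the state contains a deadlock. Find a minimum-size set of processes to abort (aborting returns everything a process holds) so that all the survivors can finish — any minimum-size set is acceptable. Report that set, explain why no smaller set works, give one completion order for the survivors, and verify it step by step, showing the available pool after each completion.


Minimum abort set: proc-A and proc-C.
Key observation: before aborting proc-A and proc-C, proc-D was permanently blocked — no order could ever run it; afterwards it completes at step 4.
Why nothing smaller works — every single abort fails: proc-B alone leaves proc-A blocked (short on res4); proc-E alone leaves proc-A blocked (short on res4); proc-F alone leaves proc-A blocked (short on res4); proc-A alone leaves proc-C blocked (short on res4); proc-C alone leaves proc-A blocked (short on res4); proc-D alone leaves proc-A blocked (short on res4).
One survivor order: proc-F, proc-B, proc-E, proc-D. Verifying each step (post-abort pool first):
  pool = (5, 5, 2, 5)
  proc-F needs (0, 2, 1, 0) <= (5, 5, 2, 5) -> finishes; pool += (1, 3, 1, 0) = (6, 8, 3, 5)
  proc-B needs (1, 3, 1, 0) <= (6, 8, 3, 5) -> finishes; pool += (3, 2, 1, 0) = (9, 10, 4, 5)
  proc-E needs (4, 8, 4, 0) <= (9, 10, 4, 5) -> finishes; pool += (1, 1, 1, 1) = (10, 11, 5, 6)
  proc-D needs (3, 11, 1, 3) <= (10, 11, 5, 6) -> finishes; pool += (3, 1, 1, 2) = (13, 12, 6, 8)


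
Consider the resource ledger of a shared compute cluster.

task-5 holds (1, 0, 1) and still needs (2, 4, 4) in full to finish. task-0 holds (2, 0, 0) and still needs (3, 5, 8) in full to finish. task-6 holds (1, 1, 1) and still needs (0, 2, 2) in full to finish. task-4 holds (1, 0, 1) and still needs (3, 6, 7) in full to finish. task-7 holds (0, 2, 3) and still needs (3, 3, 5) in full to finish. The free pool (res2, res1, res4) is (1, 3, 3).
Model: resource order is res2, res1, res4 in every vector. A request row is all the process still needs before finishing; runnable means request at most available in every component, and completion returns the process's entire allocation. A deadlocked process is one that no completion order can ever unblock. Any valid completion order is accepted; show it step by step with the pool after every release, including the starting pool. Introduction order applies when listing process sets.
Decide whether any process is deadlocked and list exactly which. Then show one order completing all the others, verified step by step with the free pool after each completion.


No process is deadlocked.
Key observation: task-6 fits the free pool immediately, and its release cascades until everyone finishes.
A valid finishing order for the others: task-6, task-5, task-7, task-4, task-0. Walking it through:
  pool = (1, 3, 3)
  task-6: need (0, 2, 2) fits (1, 3, 3); releases (1, 1, 1), pool now (2, 4, 4)
  task-5: need (2, 4, 4) fits (2, 4, 4); releases (1, 0, 1), pool now (3, 4, 5)
  task-7: need (3, 3, 5) fits (3, 4, 5); releases (0, 2, 3), pool now (3, 6, 8)
  task-4: need (3, 6, 7) fits (3, 6, 8); releases (1, 0, 1), pool now (4, 6, 9)
  task-0: need (3, 5, 8) fits (4, 6, 9); releases (2, 0, 0), pool now (6, 6, 9)


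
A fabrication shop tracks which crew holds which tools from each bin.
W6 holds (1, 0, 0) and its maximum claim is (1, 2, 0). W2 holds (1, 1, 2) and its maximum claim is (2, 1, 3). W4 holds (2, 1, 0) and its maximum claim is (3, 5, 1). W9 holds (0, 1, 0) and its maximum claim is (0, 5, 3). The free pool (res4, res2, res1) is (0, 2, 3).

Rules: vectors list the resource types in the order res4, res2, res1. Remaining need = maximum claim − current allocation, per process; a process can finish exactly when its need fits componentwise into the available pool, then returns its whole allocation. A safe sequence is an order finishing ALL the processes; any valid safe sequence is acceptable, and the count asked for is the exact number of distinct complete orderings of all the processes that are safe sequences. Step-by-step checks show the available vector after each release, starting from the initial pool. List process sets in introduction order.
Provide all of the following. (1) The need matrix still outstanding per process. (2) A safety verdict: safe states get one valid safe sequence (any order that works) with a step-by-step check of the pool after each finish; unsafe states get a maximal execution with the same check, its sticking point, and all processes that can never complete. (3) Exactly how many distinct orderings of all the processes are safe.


(1) Remaining need (order res4, res2, res1):
  W6: (0, 2, 0)
  W2: (1, 0, 1)
  W4: (1, 4, 1)
  W9: (0, 4, 3)
(2) The state is UNSAFE.
Key observation: once W6, W2 finish, the pool peaks at (2, 3, 5) — and every remaining process still needs more res2 than that.
Going as far as possible: W6, W2; after that, nothing fits. Verifying each step:
  pool = (0, 2, 3)
  W6: need (0, 2, 0) fits (0, 2, 3); releases (1, 0, 0), pool now (1, 2, 3)
  W2: need (1, 0, 1) fits (1, 2, 3); releases (1, 1, 2), pool now (2, 3, 5)
  blocked: W4 wants (1, 4, 1), pool (2, 3, 5) — not enough res2
  blocked: W9 wants (0, 4, 3), pool (2, 3, 5) — not enough res2
Never able to finish: W4 and W9.
(3) Precisely 0 of the possible complete orderings are safe sequences.


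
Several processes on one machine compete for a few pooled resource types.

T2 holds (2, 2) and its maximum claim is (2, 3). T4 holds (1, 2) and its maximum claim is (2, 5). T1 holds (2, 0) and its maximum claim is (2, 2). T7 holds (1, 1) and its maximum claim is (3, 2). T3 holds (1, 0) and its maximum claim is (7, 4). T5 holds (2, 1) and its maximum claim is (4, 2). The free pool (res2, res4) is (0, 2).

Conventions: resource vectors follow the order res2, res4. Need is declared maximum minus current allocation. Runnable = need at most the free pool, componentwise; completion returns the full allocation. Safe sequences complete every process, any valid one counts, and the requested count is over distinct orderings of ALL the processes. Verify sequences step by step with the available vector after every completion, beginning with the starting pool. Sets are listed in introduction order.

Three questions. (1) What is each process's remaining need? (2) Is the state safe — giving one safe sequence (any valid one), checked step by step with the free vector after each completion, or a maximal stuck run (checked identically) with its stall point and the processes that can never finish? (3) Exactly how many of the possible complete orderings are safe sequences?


(1) Remaining need (order res2, res4):
  T2: (0, 1)
  T4: (1, 3)
  T1: (0, 2)
  T7: (2, 1)
  T3: (6, 4)
  T5: (2, 1)
(2) SAFE, for example via the order T1, T2, T4, T5, T3, T7.
Key observation: the order's first zero-slack moment is T1 ((0, 2) needed, (0, 2) free — a requested resource with nothing to spare).
Walking it through:
  pool = (0, 2)
  T1 needs (0, 2) <= (0, 2) -> finishes; pool += (2, 0) = (2, 2)
  T2 needs (0, 1) <= (2, 2) -> finishes; pool += (2, 2) = (4, 4)
  T4 needs (1, 3) <= (4, 4) -> finishes; pool += (1, 2) = (5, 6)
  T5 needs (2, 1) <= (5, 6) -> finishes; pool += (2, 1) = (7, 7)
  T3 needs (6, 4) <= (7, 7) -> finishes; pool += (1, 0) = (8, 7)
  T7 needs (2, 1) <= (8, 7) -> finishes; pool += (1, 1) = (9, 8)
(3) Exactly 92 of the possible complete orderings are safe sequences.


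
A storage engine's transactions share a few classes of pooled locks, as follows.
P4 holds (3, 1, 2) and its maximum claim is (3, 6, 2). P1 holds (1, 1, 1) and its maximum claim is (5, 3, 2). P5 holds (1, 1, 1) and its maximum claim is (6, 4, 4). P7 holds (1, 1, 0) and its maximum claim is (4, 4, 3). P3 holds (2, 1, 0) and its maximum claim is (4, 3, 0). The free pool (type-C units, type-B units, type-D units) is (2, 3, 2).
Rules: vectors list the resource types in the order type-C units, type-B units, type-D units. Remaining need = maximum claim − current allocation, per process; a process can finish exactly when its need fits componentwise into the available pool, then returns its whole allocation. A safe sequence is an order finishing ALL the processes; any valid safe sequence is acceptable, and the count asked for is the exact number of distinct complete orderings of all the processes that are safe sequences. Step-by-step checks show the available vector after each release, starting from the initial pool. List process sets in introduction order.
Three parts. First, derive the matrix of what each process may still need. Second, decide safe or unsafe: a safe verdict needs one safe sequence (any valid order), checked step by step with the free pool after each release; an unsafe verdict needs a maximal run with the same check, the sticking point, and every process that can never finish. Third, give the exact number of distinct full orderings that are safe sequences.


(1) Need matrix, components ordered type-C units, type-B units, type-D units:
  P4: (0, 5, 0)
  P1: (4, 2, 1)
  P5: (5, 3, 3)
  P7: (3, 3, 3)
  P3: (2, 2, 0)
(2) SAFE — a valid safe sequence is P3, P1, P7, P4, P5.
Key observation: reading the order forward, P3 is the first process whose need (2, 2, 0) meets the free pool (2, 3, 2) exactly on a resource it requests.
Check, step by step:
  pool = (2, 3, 2)
  run P3 (needs (2, 2, 0), free (2, 3, 2)); after release of (2, 1, 0) the pool is (4, 4, 2)
  run P1 (needs (4, 2, 1), free (4, 4, 2)); after release of (1, 1, 1) the pool is (5, 5, 3)
  run P7 (needs (3, 3, 3), free (5, 5, 3)); after release of (1, 1, 0) the pool is (6, 6, 3)
  run P4 (needs (0, 5, 0), free (6, 6, 3)); after release of (3, 1, 2) the pool is (9, 7, 5)
  run P5 (needs (5, 3, 3), free (9, 7, 5)); after release of (1, 1, 1) the pool is (10, 8, 6)
(3) The exact count: 6 of the possible complete orderings are safe sequences.


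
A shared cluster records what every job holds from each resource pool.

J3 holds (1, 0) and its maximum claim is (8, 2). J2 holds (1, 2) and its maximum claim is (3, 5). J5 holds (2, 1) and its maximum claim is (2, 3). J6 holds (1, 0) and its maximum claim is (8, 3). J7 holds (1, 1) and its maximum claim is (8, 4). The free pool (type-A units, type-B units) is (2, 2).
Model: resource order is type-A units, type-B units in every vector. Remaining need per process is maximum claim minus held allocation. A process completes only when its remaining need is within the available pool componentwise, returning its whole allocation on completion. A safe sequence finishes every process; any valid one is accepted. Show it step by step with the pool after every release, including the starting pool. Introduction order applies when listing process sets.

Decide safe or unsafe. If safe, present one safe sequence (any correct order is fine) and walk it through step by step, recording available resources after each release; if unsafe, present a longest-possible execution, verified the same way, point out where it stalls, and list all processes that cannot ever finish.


The state is UNSAFE.
Key observation: no order helps: past J5, J2, the free pool tops out at (5, 5), below what each blocked process needs in type-A units.
The run J5, J2 cannot be extended any further. Walking it through:
  pool = (2, 2)
  run J5 (needs (0, 2), free (2, 2)); after release of (2, 1) the pool is (4, 3)
  run J2 (needs (2, 3), free (4, 3)); after release of (1, 2) the pool is (5, 5)
  J3 still needs (7, 2) but only (5, 5) is free — short on type-A units
  J6 still needs (7, 3) but only (5, 5) is free — short on type-A units
  J7 still needs (7, 3) but only (5, 5) is free — short on type-A units
Processes that can never finish: J3, J6 and J7.


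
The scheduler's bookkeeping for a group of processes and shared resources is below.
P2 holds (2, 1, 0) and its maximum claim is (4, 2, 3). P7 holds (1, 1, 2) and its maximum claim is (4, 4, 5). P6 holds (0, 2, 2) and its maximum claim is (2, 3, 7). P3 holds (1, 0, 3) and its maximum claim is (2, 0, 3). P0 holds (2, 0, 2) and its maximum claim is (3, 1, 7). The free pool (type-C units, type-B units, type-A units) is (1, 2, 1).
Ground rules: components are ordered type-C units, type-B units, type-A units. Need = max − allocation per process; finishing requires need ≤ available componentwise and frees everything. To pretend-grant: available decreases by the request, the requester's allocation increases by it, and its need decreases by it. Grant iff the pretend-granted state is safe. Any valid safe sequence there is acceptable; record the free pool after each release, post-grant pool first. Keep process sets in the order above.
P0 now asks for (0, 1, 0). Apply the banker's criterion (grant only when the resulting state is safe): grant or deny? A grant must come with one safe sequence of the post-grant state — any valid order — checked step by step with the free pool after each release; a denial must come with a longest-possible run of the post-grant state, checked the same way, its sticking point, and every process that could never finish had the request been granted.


DENY — the pretend-granted state is unsafe.
Key observation: after P3, P2 the pool peaks at (4, 2, 4), and each blocked process is short somewhere: P7 on type-B units; P6 on type-A units; P0 on type-A units.
On the post-grant state, P3, P2 is a maximal run — nothing extends it. Check, step by step:
  pool = (1, 1, 1)
  P3: need (1, 0, 0) fits (1, 1, 1); releases (1, 0, 3), pool now (2, 1, 4)
  P2: need (2, 1, 3) fits (2, 1, 4); releases (2, 1, 0), pool now (4, 2, 4)
  blocked: P7 wants (3, 3, 3), pool (4, 2, 4) — not enough type-B units
  blocked: P6 wants (2, 1, 5), pool (4, 2, 4) — not enough type-A units
  blocked: P0 wants (1, 0, 5), pool (4, 2, 4) — not enough type-A units
Processes that could never finish after the grant: P7, P6 and P0.


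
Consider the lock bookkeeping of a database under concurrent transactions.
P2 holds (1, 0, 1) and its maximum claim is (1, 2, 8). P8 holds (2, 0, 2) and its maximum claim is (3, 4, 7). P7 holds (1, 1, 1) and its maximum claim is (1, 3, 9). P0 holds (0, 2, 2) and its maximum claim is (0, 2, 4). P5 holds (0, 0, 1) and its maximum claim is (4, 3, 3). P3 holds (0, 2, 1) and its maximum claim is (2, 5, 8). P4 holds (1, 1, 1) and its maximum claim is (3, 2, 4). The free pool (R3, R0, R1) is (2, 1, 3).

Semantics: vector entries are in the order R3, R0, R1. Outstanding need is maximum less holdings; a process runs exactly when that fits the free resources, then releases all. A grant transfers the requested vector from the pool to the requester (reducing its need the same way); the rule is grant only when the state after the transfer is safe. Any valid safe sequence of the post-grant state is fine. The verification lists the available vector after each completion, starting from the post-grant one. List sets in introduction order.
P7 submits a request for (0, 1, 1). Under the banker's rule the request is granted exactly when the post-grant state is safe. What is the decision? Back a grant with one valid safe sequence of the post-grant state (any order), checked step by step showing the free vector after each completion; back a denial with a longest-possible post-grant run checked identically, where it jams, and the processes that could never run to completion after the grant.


DENY: after the grant no complete ordering would exist.
Key observation: after P0, P4 the pool peaks at (3, 3, 5), and each blocked process is short somewhere: P2 on R1; P8 on R0; P7 on R1; P5 on R3; P3 on R1.
After a pretend grant, a maximal execution: P0, P4 — then nothing else fits. Walking it through:
  pool = (2, 0, 2)
  run P0 (needs (0, 0, 2), free (2, 0, 2)); after release of (0, 2, 2) the pool is (2, 2, 4)
  run P4 (needs (2, 1, 3), free (2, 2, 4)); after release of (1, 1, 1) the pool is (3, 3, 5)
  P2 cannot run: need (0, 2, 7) vs free (3, 3, 5) (insufficient R1)
  P8 cannot run: need (1, 4, 5) vs free (3, 3, 5) (insufficient R0)
  P7 cannot run: need (0, 1, 7) vs free (3, 3, 5) (insufficient R1)
  P5 cannot run: need (4, 3, 2) vs free (3, 3, 5) (insufficient R3)
  P3 cannot run: need (2, 3, 7) vs free (3, 3, 5) (insufficient R1)
Processes that could never finish after the grant: P2, P8, P7, P5 and P3.


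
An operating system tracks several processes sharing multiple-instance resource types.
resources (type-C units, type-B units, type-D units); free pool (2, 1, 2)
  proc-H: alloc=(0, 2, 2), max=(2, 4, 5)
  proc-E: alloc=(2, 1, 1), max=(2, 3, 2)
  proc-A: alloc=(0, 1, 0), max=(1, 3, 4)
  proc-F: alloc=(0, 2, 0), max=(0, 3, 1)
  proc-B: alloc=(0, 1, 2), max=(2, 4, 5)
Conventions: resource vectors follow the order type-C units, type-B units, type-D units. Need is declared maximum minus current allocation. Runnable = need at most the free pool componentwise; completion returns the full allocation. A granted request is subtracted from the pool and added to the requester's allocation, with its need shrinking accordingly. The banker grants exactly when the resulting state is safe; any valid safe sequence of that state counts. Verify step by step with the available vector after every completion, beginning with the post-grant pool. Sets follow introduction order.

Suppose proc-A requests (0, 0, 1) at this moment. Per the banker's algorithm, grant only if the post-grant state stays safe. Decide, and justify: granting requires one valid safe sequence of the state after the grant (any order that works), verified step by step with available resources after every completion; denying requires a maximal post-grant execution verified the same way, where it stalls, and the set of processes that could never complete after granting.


DENY — the pretend-granted state is unsafe.
Key observation: after proc-F, proc-E complete, (4, 4, 2) is the best the pool ever gets, yet each leftover process wants more type-D units.
Pretend the grant happened; the run proc-F, proc-E goes as far as possible. Check, step by step:
  pool = (2, 1, 1)
  run proc-F (needs (0, 1, 1), free (2, 1, 1)); after release of (0, 2, 0) the pool is (2, 3, 1)
  run proc-E (needs (0, 2, 1), free (2, 3, 1)); after release of (2, 1, 1) the pool is (4, 4, 2)
  blocked: proc-H wants (2, 2, 3), pool (4, 4, 2) — not enough type-D units
  blocked: proc-A wants (1, 2, 3), pool (4, 4, 2) — not enough type-D units
  blocked: proc-B wants (2, 3, 3), pool (4, 4, 2) — not enough type-D units
Processes that could never finish after the grant: proc-H, proc-A and proc-B.


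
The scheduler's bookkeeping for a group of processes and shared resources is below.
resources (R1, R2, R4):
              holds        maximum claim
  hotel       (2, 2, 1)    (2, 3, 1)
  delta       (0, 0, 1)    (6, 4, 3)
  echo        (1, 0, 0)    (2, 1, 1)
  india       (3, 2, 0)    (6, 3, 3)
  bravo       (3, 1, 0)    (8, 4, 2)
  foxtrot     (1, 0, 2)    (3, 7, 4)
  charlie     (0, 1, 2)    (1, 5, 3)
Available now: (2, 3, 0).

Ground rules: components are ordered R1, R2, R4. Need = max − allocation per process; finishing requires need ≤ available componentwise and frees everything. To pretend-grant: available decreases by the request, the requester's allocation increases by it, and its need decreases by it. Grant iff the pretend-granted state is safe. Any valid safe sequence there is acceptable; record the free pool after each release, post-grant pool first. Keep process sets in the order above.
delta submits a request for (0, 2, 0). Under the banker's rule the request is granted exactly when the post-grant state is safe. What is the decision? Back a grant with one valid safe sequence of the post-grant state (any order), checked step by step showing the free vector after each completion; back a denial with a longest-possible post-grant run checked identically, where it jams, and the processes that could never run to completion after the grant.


DENY — the pretend-granted state is unsafe.
Key observation: after hotel, echo the pool peaks at (5, 3, 1), and each blocked process is short somewhere: delta on R1, R4; india on R4; bravo on R4; foxtrot on R2, R4; charlie on R2.
After a pretend grant, a maximal execution: hotel, echo — then nothing else fits. Step-by-step check:
  pool = (2, 1, 0)
  hotel: need (0, 1, 0) fits (2, 1, 0); releases (2, 2, 1), pool now (4, 3, 1)
  echo: need (1, 1, 1) fits (4, 3, 1); releases (1, 0, 0), pool now (5, 3, 1)
  blocked: delta wants (6, 2, 2), pool (5, 3, 1) — not enough R1 and R4
  blocked: india wants (3, 1, 3), pool (5, 3, 1) — not enough R4
  blocked: bravo wants (5, 3, 2), pool (5, 3, 1) — not enough R4
  blocked: foxtrot wants (2, 7, 2), pool (5, 3, 1) — not enough R2 and R4
  blocked: charlie wants (1, 4, 1), pool (5, 3, 1) — not enough R2
Post-grant, the permanently blocked set is delta, india, bravo, foxtrot and charlie.


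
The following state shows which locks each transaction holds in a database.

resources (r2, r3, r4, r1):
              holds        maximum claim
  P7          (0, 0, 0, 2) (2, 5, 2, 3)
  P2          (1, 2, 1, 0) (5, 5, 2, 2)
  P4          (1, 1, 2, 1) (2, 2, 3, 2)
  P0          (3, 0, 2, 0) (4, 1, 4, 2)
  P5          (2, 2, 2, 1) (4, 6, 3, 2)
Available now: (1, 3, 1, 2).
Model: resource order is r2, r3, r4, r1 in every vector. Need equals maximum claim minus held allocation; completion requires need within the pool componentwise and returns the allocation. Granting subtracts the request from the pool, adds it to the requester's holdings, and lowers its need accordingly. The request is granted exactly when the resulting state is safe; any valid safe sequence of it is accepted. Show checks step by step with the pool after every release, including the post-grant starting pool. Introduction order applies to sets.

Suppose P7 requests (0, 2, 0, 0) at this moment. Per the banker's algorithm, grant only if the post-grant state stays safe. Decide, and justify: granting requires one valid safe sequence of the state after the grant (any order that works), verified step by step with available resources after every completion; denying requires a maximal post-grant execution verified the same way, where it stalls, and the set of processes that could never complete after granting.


DENY — the pretend-granted state is unsafe.
Key observation: once P4, P0 finish, the pool peaks at (5, 2, 5, 3) — and every remaining process still needs more r3 than that.
On the post-grant state, P4, P0 is a maximal run — nothing extends it. Verifying each step:
  pool = (1, 1, 1, 2)
  P4: need (1, 1, 1, 1) fits (1, 1, 1, 2); releases (1, 1, 2, 1), pool now (2, 2, 3, 3)
  P0: need (1, 1, 2, 2) fits (2, 2, 3, 3); releases (3, 0, 2, 0), pool now (5, 2, 5, 3)
  P7 cannot run: need (2, 3, 2, 1) vs free (5, 2, 5, 3) (insufficient r3)
  P2 cannot run: need (4, 3, 1, 2) vs free (5, 2, 5, 3) (insufficient r3)
  P5 cannot run: need (2, 4, 1, 1) vs free (5, 2, 5, 3) (insufficient r3)
Had the request been granted, P7, P2 and P5 could never finish.
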